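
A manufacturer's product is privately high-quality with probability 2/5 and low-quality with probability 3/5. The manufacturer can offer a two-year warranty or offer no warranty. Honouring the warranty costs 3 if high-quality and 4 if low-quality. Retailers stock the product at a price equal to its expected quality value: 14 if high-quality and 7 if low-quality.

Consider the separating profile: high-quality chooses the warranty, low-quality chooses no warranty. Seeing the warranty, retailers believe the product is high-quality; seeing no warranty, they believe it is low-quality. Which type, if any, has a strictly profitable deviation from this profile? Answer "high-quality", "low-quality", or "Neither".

The warranty pays 14; no warranty pays 7.
high-quality: assigned the warranty, nets 14 − 3 = 11; deviating to no warranty nets 7.
low-quality: assigned no warranty, nets 7; deviating to the warranty nets 14 − 4 = 10.
The low-quality type gains 3 by deviating.

low-quality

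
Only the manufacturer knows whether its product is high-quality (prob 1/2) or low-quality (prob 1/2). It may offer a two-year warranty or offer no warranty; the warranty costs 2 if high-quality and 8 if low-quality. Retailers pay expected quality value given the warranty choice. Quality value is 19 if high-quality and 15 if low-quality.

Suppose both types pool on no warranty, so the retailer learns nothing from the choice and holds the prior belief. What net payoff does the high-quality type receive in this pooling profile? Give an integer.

Pooled price = 1/2·19 + 1/2·15 = 17.
high-quality pays no cost for no warranty, so net payoff = 17.

17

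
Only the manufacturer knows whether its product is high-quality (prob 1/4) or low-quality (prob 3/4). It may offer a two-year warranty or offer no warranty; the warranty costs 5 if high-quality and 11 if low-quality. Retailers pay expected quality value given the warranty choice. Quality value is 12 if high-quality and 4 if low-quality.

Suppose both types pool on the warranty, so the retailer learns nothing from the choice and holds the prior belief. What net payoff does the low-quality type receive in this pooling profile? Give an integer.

Pooled price = 1/4·12 + 3/4·4 = 6.
low-quality pays cost 11 for the warranty, so net payoff = 6 − 11 = -5.

-5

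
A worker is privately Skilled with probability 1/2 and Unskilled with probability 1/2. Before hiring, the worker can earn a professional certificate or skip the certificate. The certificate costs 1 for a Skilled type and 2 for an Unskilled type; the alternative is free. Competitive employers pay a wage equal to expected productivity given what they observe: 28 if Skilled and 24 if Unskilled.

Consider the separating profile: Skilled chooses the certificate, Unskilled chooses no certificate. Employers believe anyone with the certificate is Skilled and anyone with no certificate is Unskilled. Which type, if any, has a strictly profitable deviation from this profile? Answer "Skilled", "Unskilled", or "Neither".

The certificate pays 28; no certificate pays 24.
Skilled: assigned the certificate, nets 28 − 1 = 27; deviating to no certificate nets 24.
Unskilled: assigned no certificate, nets 24; deviating to the certificate nets 28 − 2 = 26.
The Unskilled type gains 2 by deviating.

Unskilled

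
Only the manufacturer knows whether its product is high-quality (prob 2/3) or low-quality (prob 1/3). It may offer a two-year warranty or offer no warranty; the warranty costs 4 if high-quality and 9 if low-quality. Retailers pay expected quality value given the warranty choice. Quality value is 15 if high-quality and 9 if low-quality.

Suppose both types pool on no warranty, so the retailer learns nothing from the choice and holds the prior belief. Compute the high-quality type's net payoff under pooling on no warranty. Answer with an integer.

13

Pooled price = 2/3·15 + 1/3·9 = 13.
high-quality pays no cost for no warranty, so net payoff = 13.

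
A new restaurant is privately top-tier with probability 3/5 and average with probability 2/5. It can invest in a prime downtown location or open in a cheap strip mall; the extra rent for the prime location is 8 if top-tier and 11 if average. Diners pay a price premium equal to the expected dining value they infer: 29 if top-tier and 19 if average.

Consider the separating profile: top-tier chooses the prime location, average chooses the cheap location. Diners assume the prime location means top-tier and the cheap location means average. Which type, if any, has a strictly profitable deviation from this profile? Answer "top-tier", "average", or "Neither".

Neither

The prime location pays 29; the cheap location pays 19.
top-tier: assigned the prime location, nets 29 − 8 = 21; deviating to the cheap location nets 19.
average: assigned the cheap location, nets 19; deviating to the prime location nets 29 − 11 = 18.
Both types strictly prefer their assigned action; no profitable deviation.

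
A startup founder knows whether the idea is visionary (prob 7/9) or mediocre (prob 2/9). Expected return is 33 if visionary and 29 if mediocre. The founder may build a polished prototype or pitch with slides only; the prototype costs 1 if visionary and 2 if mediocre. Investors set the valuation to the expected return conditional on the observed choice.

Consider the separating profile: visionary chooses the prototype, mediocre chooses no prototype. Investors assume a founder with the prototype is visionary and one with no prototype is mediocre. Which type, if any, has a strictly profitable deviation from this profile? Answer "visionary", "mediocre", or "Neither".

mediocre

The prototype pays 33; no prototype pays 29.
visionary: assigned the prototype, nets 33 − 1 = 32; deviating to no prototype nets 29.
mediocre: assigned no prototype, nets 29; deviating to the prototype nets 33 − 2 = 31.
The mediocre type gains 2 by deviating.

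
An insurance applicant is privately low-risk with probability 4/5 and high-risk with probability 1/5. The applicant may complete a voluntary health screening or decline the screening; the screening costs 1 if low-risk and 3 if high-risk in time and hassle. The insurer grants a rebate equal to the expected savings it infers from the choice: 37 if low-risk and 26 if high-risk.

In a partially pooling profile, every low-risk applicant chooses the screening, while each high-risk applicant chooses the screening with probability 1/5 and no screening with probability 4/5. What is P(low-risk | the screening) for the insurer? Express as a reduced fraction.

P(the screening) = (4/5)·1 + (1/5)·(1/5) = 21/25.
By Bayes' rule, P(low-risk | the screening) = (4/5) / (21/25) = 20/21.

20/21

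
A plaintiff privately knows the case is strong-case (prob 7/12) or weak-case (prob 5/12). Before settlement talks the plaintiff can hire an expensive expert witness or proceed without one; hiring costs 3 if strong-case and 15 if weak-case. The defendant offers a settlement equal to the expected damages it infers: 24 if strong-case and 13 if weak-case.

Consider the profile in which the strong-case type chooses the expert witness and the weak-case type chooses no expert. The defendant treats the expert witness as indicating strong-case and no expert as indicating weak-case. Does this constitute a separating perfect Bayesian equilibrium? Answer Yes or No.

Under these beliefs, the expert witness earns settlement 24 and no expert earns settlement 13.
strong-case: the expert witness nets 24 − 3 = 21; no expert nets 13. strong-case prefers the expert witness.
weak-case: the expert witness nets 24 − 15 = 9; no expert nets 13. weak-case prefers no expert.
Neither type deviates, so the separating profile is an equilibrium.

Yes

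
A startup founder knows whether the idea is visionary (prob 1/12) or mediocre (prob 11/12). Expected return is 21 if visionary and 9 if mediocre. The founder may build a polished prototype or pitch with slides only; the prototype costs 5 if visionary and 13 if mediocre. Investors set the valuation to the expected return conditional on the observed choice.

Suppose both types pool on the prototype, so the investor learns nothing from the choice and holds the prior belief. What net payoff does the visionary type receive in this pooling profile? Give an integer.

5

Pooled valuation = 1/12·21 + 11/12·9 = 10.
visionary pays cost 5 for the prototype, so net payoff = 10 − 5 = 5.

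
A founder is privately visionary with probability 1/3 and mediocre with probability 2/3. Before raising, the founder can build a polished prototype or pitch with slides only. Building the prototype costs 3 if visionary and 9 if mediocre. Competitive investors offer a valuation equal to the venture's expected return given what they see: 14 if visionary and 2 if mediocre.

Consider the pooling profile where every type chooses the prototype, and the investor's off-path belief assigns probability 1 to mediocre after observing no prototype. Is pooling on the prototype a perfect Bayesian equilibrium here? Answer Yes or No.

On path, the investor holds the prior and pays 1/3·14 + 2/3·2 = 6. Off path (no prototype), believing mediocre, it pays 2.
visionary: the prototype nets 6 − 3 = 3; no prototype nets 2. visionary stays.
mediocre: the prototype nets 6 − 9 = -3; no prototype nets 2. mediocre would deviate.
A type deviates, so pooling fails.

No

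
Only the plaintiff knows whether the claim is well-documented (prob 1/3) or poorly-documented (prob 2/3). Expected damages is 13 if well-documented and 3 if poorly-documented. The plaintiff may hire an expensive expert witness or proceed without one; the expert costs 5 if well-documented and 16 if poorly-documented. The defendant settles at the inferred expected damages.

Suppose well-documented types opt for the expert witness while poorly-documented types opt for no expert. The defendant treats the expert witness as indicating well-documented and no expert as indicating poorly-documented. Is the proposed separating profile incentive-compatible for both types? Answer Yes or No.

Under these beliefs, the expert witness earns settlement 13 and no expert earns settlement 3.
well-documented: the expert witness nets 13 − 5 = 8; no expert nets 3. well-documented prefers the expert witness.
poorly-documented: the expert witness nets 13 − 16 = -3; no expert nets 3. poorly-documented prefers no expert.
Neither type deviates, so the separating profile is an equilibrium.

Yes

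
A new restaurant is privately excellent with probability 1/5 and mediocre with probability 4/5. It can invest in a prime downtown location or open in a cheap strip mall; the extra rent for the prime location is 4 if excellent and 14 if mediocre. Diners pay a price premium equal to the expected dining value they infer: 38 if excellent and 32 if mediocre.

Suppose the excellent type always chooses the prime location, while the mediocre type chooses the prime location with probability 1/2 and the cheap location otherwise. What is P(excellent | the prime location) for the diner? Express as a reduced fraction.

1/3

P(the prime location) = (1/5)·1 + (4/5)·(1/2) = 3/5.
By Bayes' rule, P(excellent | the prime location) = (1/5) / (3/5) = 1/3.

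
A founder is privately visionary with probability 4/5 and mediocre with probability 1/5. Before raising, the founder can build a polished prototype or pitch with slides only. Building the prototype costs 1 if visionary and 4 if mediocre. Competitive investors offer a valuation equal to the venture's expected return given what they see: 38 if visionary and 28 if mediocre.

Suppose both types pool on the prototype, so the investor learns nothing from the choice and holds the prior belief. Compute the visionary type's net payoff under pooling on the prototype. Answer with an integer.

Pooled valuation = 4/5·38 + 1/5·28 = 36.
visionary pays cost 1 for the prototype, so net payoff = 36 − 1 = 35.

35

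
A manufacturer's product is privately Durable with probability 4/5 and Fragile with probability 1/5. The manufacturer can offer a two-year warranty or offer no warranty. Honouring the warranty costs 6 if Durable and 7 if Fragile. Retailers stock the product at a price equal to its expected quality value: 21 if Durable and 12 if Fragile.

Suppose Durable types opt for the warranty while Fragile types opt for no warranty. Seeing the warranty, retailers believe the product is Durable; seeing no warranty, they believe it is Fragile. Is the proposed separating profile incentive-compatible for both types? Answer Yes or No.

No

Under these beliefs, the warranty earns price 21 and no warranty earns price 12.
Durable: the warranty nets 21 − 6 = 15; no warranty nets 12. Durable prefers the warranty.
Fragile: the warranty nets 21 − 7 = 14; no warranty nets 12. Fragile would deviate to the warranty.
Fragile has a profitable deviation, so the profile is not an equilibrium.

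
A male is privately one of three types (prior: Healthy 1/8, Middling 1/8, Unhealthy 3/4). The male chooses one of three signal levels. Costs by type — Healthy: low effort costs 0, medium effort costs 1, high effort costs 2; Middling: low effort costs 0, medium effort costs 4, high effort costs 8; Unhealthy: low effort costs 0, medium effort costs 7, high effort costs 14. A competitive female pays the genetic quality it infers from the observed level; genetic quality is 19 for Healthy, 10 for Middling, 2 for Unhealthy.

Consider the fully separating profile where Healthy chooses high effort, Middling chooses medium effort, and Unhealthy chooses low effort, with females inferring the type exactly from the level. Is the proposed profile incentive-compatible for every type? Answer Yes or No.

Separating mating payoffs: high effort → 19, medium effort → 10, low effort → 2.
Healthy (assigned high effort): low effort: 2 − 0 = 2; medium effort: 10 − 1 = 9; high effort: 19 − 2 = 17. Healthy stays.
Middling (assigned medium effort): low effort: 2 − 0 = 2; medium effort: 10 − 4 = 6; high effort: 19 − 8 = 11. Middling prefers high effort.
Unhealthy (assigned low effort): low effort: 2 − 0 = 2; medium effort: 10 − 7 = 3; high effort: 19 − 14 = 5. Unhealthy prefers high effort.
At least one type deviates; the separating profile fails.

No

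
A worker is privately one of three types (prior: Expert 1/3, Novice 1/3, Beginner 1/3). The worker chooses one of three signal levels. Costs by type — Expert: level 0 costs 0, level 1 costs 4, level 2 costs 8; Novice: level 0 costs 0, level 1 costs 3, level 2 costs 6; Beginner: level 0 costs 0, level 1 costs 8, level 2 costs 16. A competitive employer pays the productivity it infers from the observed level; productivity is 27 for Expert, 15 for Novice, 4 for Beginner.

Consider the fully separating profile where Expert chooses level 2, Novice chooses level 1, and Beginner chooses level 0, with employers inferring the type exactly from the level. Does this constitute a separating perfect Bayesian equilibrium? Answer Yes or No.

Separating wages: level 2 → 27, level 1 → 15, level 0 → 4.
Expert (assigned level 2): level 0: 4 − 0 = 4; level 1: 15 − 4 = 11; level 2: 27 − 8 = 19. Expert stays.
Novice (assigned level 1): level 0: 4 − 0 = 4; level 1: 15 − 3 = 12; level 2: 27 − 6 = 21. Novice prefers level 2.
Beginner (assigned level 0): level 0: 4 − 0 = 4; level 1: 15 − 8 = 7; level 2: 27 − 16 = 11. Beginner prefers level 2.
At least one type deviates; the separating profile fails.

No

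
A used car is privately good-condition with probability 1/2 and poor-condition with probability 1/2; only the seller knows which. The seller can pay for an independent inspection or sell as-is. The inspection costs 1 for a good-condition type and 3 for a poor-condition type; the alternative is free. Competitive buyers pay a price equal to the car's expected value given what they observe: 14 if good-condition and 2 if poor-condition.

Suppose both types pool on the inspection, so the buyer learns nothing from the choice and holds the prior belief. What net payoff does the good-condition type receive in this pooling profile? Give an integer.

Pooled price = 1/2·14 + 1/2·2 = 8.
good-condition pays cost 1 for the inspection, so net payoff = 8 − 1 = 7.

7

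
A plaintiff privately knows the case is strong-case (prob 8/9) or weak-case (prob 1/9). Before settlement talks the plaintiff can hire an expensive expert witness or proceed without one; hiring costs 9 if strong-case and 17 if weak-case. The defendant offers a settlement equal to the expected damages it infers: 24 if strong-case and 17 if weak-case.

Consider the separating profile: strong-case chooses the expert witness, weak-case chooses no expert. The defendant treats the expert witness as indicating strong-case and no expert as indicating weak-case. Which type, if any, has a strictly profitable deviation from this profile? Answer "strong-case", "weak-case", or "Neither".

The expert witness pays 24; no expert pays 17.
strong-case: assigned the expert witness, nets 24 − 9 = 15; deviating to no expert nets 17.
weak-case: assigned no expert, nets 17; deviating to the expert witness nets 24 − 17 = 7.
The strong-case type gains 2 by deviating.

strong-case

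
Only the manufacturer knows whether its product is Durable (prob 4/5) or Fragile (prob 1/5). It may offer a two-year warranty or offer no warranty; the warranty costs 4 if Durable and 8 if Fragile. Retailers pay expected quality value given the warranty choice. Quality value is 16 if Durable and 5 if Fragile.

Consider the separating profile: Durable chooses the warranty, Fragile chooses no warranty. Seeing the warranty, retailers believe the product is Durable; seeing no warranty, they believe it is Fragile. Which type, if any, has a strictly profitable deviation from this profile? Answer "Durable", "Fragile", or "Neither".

The warranty pays 16; no warranty pays 5.
Durable: assigned the warranty, nets 16 − 4 = 12; deviating to no warranty nets 5.
Fragile: assigned no warranty, nets 5; deviating to the warranty nets 16 − 8 = 8.
The Fragile type gains 3 by deviating.

Fragile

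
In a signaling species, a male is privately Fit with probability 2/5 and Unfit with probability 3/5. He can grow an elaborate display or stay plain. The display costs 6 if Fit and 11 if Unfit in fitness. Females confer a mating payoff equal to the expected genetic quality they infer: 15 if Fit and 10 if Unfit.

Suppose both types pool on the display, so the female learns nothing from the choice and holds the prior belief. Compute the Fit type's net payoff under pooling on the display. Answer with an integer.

6

Pooled mating payoff = 2/5·15 + 3/5·10 = 12.
Fit pays cost 6 for the display, so net payoff = 12 − 6 = 6.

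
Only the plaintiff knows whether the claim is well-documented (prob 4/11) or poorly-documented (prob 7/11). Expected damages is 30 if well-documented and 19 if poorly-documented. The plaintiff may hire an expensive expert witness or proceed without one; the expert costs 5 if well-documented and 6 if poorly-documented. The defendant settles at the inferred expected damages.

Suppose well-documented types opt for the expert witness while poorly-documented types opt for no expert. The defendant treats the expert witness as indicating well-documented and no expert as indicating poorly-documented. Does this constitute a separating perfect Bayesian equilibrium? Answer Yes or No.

No

Under these beliefs, the expert witness earns settlement 30 and no expert earns settlement 19.
well-documented: the expert witness nets 30 − 5 = 25; no expert nets 19. well-documented prefers the expert witness.
poorly-documented: the expert witness nets 30 − 6 = 24; no expert nets 19. poorly-documented would deviate to the expert witness.
poorly-documented has a profitable deviation, so the profile is not an equilibrium.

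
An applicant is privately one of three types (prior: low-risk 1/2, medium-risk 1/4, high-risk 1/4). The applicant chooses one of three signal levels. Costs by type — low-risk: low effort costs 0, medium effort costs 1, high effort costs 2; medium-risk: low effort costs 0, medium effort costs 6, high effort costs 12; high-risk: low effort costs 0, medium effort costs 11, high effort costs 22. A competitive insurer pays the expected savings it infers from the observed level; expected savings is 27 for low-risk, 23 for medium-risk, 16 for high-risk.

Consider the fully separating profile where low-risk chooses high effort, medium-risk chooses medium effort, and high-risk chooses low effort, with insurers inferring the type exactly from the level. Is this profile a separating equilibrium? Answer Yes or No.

Yes

Separating rebates: high effort → 27, medium effort → 23, low effort → 16.
low-risk (assigned high effort): low effort: 16 − 0 = 16; medium effort: 23 − 1 = 22; high effort: 27 − 2 = 25. low-risk stays.
medium-risk (assigned medium effort): low effort: 16 − 0 = 16; medium effort: 23 − 6 = 17; high effort: 27 − 12 = 15. medium-risk stays.
high-risk (assigned low effort): low effort: 16 − 0 = 16; medium effort: 23 − 11 = 12; high effort: 27 − 22 = 5. high-risk stays.
Every type prefers its assigned level; separation holds.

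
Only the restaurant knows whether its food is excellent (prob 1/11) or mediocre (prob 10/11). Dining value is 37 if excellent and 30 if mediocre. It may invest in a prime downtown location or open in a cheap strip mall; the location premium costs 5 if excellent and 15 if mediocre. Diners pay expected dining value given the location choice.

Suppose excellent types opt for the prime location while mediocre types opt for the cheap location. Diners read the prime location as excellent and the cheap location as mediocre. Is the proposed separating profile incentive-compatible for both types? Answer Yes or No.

Under these beliefs, the prime location earns price premium 37 and the cheap location earns price premium 30.
excellent: the prime location nets 37 − 5 = 32; the cheap location nets 30. excellent prefers the prime location.
mediocre: the prime location nets 37 − 15 = 22; the cheap location nets 30. mediocre prefers the cheap location.
Neither type deviates, so the separating profile is an equilibrium.

Yes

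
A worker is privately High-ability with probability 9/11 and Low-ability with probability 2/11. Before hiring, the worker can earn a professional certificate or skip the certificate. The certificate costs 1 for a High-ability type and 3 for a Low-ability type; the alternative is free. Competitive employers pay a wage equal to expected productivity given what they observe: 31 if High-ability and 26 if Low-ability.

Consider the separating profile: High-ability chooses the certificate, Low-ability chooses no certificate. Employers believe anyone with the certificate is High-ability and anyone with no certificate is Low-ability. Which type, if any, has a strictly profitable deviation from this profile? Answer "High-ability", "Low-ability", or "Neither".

Low-ability

The certificate pays 31; no certificate pays 26.
High-ability: assigned the certificate, nets 31 − 1 = 30; deviating to no certificate nets 26.
Low-ability: assigned no certificate, nets 26; deviating to the certificate nets 31 − 3 = 28.
The Low-ability type gains 2 by deviating.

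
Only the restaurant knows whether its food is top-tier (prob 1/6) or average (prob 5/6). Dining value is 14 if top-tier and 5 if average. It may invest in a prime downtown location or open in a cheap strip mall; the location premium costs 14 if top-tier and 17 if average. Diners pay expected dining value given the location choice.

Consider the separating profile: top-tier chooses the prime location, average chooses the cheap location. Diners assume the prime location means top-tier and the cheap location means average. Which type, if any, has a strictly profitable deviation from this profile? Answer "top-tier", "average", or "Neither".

top-tier

The prime location pays 14; the cheap location pays 5.
top-tier: assigned the prime location, nets 14 − 14 = 0; deviating to the cheap location nets 5.
average: assigned the cheap location, nets 5; deviating to the prime location nets 14 − 17 = -3.
The top-tier type gains 5 by deviating.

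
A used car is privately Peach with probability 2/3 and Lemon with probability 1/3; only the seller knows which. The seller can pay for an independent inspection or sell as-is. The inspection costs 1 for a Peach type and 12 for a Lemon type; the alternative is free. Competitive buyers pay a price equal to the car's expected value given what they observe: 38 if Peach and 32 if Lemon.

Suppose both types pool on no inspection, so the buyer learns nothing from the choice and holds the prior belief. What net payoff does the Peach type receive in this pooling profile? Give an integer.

Pooled price = 2/3·38 + 1/3·32 = 36.
Peach pays no cost for no inspection, so net payoff = 36.

36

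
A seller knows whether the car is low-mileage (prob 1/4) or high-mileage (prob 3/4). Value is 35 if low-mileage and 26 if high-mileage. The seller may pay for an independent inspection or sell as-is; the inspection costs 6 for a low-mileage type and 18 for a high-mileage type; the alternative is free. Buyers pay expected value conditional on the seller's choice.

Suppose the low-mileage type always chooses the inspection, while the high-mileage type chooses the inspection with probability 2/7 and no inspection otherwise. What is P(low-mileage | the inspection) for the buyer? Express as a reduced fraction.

P(the inspection) = (1/4)·1 + (3/4)·(2/7) = 13/28.
By Bayes' rule, P(low-mileage | the inspection) = (1/4) / (13/28) = 7/13.

7/13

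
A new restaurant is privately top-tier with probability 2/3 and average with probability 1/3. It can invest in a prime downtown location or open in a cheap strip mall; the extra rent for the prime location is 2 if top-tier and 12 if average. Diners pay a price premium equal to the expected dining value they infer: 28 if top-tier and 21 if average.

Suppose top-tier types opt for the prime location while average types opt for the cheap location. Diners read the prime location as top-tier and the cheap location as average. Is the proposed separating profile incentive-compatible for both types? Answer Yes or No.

Under these beliefs, the prime location earns price premium 28 and the cheap location earns price premium 21.
top-tier: the prime location nets 28 − 2 = 26; the cheap location nets 21. top-tier prefers the prime location.
average: the prime location nets 28 − 12 = 16; the cheap location nets 21. average prefers the cheap location.
Neither type deviates, so the separating profile is an equilibrium.

Yes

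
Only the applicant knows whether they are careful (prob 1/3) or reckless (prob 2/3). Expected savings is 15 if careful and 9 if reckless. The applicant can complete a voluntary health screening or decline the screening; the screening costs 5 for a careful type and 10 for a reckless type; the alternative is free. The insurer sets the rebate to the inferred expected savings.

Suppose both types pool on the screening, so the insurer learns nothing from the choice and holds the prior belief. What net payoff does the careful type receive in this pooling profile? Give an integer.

Pooled rebate = 1/3·15 + 2/3·9 = 11.
careful pays cost 5 for the screening, so net payoff = 11 − 5 = 6.

6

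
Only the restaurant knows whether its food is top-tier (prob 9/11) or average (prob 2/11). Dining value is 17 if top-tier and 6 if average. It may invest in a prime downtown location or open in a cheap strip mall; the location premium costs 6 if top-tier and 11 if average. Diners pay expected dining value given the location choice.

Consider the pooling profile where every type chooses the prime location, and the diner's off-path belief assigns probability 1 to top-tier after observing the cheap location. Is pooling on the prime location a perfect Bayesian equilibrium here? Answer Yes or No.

On path, the diner holds the prior and pays 9/11·17 + 2/11·6 = 15. Off path (the cheap location), believing top-tier, it pays 17.
top-tier: the prime location nets 15 − 6 = 9; the cheap location nets 17. top-tier would deviate.
average: the prime location nets 15 − 11 = 4; the cheap location nets 17. average would deviate.
A type deviates, so pooling fails.

No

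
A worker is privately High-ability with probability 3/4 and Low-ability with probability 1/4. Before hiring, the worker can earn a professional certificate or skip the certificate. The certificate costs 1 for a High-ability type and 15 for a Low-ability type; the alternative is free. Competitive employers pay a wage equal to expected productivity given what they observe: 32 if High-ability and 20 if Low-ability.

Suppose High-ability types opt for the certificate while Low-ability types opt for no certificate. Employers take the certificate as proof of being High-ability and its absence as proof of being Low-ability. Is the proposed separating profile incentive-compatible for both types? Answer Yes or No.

Under these beliefs, the certificate earns wage 32 and no certificate earns wage 20.
High-ability: the certificate nets 32 − 1 = 31; no certificate nets 20. High-ability prefers the certificate.
Low-ability: the certificate nets 32 − 15 = 17; no certificate nets 20. Low-ability prefers no certificate.
Neither type deviates, so the separating profile is an equilibrium.

Yes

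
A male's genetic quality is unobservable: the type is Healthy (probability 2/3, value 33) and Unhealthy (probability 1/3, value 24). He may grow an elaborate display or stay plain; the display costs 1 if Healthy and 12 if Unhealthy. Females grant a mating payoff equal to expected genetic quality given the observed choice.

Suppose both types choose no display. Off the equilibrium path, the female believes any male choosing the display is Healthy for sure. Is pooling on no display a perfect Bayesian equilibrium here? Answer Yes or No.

No

On path, the female holds the prior and pays 2/3·33 + 1/3·24 = 30. Off path (the display), believing Healthy, it pays 33.
Healthy: no display nets 30; the display nets 33 − 1 = 32. Healthy would deviate.
Unhealthy: no display nets 30; the display nets 33 − 12 = 21. Unhealthy stays.
A type deviates, so pooling fails.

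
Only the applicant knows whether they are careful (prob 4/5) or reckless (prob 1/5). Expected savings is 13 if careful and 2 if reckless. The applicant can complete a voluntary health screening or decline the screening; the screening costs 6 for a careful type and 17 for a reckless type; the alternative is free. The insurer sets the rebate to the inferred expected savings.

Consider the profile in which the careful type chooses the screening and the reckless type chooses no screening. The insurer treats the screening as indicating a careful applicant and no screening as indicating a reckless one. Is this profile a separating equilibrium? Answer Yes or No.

Yes

Under these beliefs, the screening earns rebate 13 and no screening earns rebate 2.
careful: the screening nets 13 − 6 = 7; no screening nets 2. careful prefers the screening.
reckless: the screening nets 13 − 17 = -4; no screening nets 2. reckless prefers no screening.
Neither type deviates, so the separating profile is an equilibrium.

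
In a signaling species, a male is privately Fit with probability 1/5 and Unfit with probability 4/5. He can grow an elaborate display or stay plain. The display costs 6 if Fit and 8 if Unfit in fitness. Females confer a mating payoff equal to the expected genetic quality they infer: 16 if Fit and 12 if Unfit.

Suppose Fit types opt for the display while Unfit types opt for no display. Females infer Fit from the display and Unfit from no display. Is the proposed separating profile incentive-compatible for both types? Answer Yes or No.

Under these beliefs, the display earns mating payoff 16 and no display earns mating payoff 12.
Fit: the display nets 16 − 6 = 10; no display nets 12. Fit would deviate to no display.
Unfit: the display nets 16 − 8 = 8; no display nets 12. Unfit prefers no display.
Fit has a profitable deviation, so the profile is not an equilibrium.

No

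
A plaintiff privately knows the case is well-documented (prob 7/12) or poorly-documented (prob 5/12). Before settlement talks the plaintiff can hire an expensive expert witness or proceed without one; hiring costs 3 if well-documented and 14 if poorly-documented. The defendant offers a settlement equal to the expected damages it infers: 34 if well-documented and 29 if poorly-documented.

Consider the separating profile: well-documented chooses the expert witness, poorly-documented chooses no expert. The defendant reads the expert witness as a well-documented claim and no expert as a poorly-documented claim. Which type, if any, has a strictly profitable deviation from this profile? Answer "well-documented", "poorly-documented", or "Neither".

Neither

The expert witness pays 34; no expert pays 29.
well-documented: assigned the expert witness, nets 34 − 3 = 31; deviating to no expert nets 29.
poorly-documented: assigned no expert, nets 29; deviating to the expert witness nets 34 − 14 = 20.
Both types strictly prefer their assigned action; no profitable deviation.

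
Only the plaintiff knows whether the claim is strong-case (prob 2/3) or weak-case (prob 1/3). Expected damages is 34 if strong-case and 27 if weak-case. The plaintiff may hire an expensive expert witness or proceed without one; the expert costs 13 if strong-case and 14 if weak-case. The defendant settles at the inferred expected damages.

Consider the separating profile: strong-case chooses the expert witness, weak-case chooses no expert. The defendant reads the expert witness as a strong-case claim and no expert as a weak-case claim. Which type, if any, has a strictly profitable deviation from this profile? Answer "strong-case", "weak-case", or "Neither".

strong-case

The expert witness pays 34; no expert pays 27.
strong-case: assigned the expert witness, nets 34 − 13 = 21; deviating to no expert nets 27.
weak-case: assigned no expert, nets 27; deviating to the expert witness nets 34 − 14 = 20.
The strong-case type gains 6 by deviating.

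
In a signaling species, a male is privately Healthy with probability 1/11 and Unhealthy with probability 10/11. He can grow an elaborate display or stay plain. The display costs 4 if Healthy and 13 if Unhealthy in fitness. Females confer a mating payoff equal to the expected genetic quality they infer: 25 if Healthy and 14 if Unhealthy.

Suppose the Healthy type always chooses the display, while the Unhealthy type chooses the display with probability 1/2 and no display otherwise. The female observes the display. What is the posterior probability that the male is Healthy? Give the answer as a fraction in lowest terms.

P(the display) = (1/11)·1 + (10/11)·(1/2) = 6/11.
By Bayes' rule, P(Healthy | the display) = (1/11) / (6/11) = 1/6.

1/6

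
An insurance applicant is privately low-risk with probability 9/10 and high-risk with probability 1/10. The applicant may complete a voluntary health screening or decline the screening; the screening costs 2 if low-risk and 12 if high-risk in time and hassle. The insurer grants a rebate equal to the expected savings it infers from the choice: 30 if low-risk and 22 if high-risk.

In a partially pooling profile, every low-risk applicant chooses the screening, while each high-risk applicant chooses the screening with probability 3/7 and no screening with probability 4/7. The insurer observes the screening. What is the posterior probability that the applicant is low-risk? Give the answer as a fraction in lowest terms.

21/22

P(the screening) = (9/10)·1 + (1/10)·(3/7) = 33/35.
By Bayes' rule, P(low-risk | the screening) = (9/10) / (33/35) = 21/22.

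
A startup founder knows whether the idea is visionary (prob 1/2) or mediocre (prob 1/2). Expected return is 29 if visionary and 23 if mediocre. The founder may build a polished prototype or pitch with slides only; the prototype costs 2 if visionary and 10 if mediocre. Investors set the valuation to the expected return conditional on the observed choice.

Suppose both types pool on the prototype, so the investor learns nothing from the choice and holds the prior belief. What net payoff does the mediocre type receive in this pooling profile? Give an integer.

Pooled valuation = 1/2·29 + 1/2·23 = 26.
mediocre pays cost 10 for the prototype, so net payoff = 26 − 10 = 16.

16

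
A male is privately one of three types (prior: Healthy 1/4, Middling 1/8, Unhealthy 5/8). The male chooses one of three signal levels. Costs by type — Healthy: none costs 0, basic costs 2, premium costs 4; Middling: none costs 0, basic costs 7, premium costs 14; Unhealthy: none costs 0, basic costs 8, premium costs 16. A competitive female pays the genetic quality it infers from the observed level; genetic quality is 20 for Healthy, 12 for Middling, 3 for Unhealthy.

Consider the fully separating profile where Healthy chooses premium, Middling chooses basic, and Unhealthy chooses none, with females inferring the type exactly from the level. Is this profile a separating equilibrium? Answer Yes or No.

No

Separating mating payoffs: premium → 20, basic → 12, none → 3.
Healthy (assigned premium): none: 3 − 0 = 3; basic: 12 − 2 = 10; premium: 20 − 4 = 16. Healthy stays.
Middling (assigned basic): none: 3 − 0 = 3; basic: 12 − 7 = 5; premium: 20 − 14 = 6. Middling prefers premium.
Unhealthy (assigned none): none: 3 − 0 = 3; basic: 12 − 8 = 4; premium: 20 − 16 = 4. Unhealthy prefers basic.
At least one type deviates; the separating profile fails.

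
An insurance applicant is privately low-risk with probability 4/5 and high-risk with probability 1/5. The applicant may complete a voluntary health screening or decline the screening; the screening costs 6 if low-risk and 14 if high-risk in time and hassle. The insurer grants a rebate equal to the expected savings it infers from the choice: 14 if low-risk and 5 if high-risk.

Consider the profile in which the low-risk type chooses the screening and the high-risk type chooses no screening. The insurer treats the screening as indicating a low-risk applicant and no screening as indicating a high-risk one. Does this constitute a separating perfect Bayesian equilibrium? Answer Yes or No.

Yes

Under these beliefs, the screening earns rebate 14 and no screening earns rebate 5.
low-risk: the screening nets 14 − 6 = 8; no screening nets 5. low-risk prefers the screening.
high-risk: the screening nets 14 − 14 = 0; no screening nets 5. high-risk prefers no screening.
Neither type deviates, so the separating profile is an equilibrium.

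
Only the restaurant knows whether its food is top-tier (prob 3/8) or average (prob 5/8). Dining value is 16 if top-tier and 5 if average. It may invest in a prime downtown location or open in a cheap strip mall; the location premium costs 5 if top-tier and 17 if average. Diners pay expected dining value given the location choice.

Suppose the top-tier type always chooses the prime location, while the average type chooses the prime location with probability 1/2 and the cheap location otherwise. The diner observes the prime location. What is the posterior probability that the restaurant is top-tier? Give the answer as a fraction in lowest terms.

6/11

P(the prime location) = (3/8)·1 + (5/8)·(1/2) = 11/16.
By Bayes' rule, P(top-tier | the prime location) = (3/8) / (11/16) = 6/11.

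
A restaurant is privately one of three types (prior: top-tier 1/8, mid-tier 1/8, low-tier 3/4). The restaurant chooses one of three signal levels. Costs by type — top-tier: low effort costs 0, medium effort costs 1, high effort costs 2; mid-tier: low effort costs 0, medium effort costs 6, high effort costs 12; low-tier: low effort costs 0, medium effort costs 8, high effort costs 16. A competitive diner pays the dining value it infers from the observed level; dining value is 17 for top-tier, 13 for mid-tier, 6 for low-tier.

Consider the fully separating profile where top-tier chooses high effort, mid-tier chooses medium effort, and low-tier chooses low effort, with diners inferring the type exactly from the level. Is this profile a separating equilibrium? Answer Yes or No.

Yes

Separating price premiums: high effort → 17, medium effort → 13, low effort → 6.
top-tier (assigned high effort): low effort: 6 − 0 = 6; medium effort: 13 − 1 = 12; high effort: 17 − 2 = 15. top-tier stays.
mid-tier (assigned medium effort): low effort: 6 − 0 = 6; medium effort: 13 − 6 = 7; high effort: 17 − 12 = 5. mid-tier stays.
low-tier (assigned low effort): low effort: 6 − 0 = 6; medium effort: 13 − 8 = 5; high effort: 17 − 16 = 1. low-tier stays.
Every type prefers its assigned level; separation holds.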